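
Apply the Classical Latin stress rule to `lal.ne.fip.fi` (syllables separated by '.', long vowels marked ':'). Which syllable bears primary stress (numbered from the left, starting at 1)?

3

Classical Latin: stress the penult if heavy (long vowel or closed), else the antepenult.
Weights: 2 ne L, 3 fip H, 4 fi L.
The penult (syllable 3, fip) is heavy, so it takes stress.
Stress on syllable 3: lal.ne.ˈfip.fi.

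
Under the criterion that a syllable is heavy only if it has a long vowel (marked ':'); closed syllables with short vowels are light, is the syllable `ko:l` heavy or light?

`ko:l`: long vowel, closed (coda /l/). Long vowel → heavy.

heavy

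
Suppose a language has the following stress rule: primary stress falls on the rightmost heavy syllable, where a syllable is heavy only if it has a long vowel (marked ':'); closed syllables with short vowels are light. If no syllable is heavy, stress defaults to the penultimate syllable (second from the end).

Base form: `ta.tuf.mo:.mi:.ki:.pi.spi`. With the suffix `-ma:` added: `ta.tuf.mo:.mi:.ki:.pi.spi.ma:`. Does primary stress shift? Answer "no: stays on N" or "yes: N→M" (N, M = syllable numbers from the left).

Base `ta.tuf.mo:.mi:.ki:.pi.spi` (7 syllables):
  Weights: 1 ta L, 2 tuf L, 3 mo: H, 4 mi: H, 5 ki: H, 6 pi L, 7 spi L.
  Heavy syllables in the domain: 3, 4, 5. The rightmost is syllable 5 (ki:).
  → primary stress on syllable 5.
Suffixed `ta.tuf.mo:.mi:.ki:.pi.spi.ma:` (8 syllables):
  Weights: 1 ta L, 2 tuf L, 3 mo: H, 4 mi: H, 5 ki: H, 6 pi L, 7 spi L, 8 ma: H.
  Heavy syllables in the domain: 3, 4, 5, 8. The rightmost is syllable 8 (ma:).
  → primary stress on syllable 8.

yes: 5→8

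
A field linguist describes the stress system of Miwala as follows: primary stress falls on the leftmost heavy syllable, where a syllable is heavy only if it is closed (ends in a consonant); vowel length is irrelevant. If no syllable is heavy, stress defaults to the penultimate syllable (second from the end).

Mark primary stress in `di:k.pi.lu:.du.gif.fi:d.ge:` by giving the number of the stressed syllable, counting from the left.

Weights: 1 di:k H, 2 pi L, 3 lu: L, 4 du L, 5 gif H, 6 fi:d H, 7 ge: L.
Heavy syllables in the domain: 1, 5, 6. The leftmost is syllable 1 (di:k).
Primary stress: syllable 1 → ˈdi:k.pi.lu:.du.gif.fi:d.ge:.

1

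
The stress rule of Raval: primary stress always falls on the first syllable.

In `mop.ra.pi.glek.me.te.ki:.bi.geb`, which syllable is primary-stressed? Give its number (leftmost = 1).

The word has 9 syllables; the first syllable is syllable 1 (mop).
Primary stress: syllable 1 → ˈmop.ra.pi.glek.me.te.ki:.bi.geb.

1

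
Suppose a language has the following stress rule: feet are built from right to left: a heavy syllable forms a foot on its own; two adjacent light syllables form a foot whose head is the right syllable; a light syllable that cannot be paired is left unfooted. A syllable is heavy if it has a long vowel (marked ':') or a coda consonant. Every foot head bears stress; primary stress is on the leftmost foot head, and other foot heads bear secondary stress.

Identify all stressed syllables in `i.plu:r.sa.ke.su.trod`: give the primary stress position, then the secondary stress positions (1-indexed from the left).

primary 2, secondary 5, 6

Weights: 1 i L, 2 plu:r H, 3 sa L, 4 ke L, 5 su L, 6 trod H.
Parse right to left (heavy = foot alone; LL = one foot; stranded L unfooted): i (ˈplu:r) sa (ke.ˈsu) (ˈtrod).
Foot heads: 2, 5, 6.
Primary stress on the leftmost head = syllable 2.
Secondary stress on 5, 6: i.ˈplu:r.sa.ke.ˌsu.ˌtrod.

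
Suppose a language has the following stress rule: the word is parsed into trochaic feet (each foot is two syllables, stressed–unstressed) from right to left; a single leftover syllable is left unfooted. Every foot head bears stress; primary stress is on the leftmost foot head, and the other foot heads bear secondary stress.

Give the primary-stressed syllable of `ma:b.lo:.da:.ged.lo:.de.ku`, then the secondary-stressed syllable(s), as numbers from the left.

Parse right to left into trochaic (ˈσσ) feet: ma:b (ˈlo:.da:) (ˈged.lo:) (ˈde.ku). Syllable 1 is left unfooted.
Foot heads (stressed positions): 2, 4, 6.
End Rule Leftmost: primary stress on the leftmost head = syllable 2.
Secondary stress on 4, 6: ma:b.ˈlo:.da:.ˌged.lo:.ˌde.ku.

primary 2, secondary 4, 6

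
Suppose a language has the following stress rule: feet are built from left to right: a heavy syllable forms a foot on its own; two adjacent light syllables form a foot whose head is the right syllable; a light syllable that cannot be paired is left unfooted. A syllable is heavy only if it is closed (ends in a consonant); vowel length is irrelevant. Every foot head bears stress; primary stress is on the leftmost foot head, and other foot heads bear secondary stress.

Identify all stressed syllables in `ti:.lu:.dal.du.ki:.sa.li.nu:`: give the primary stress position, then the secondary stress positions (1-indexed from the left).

primary 2, secondary 3, 5, 7

Weights: 1 ti: L, 2 lu: L, 3 dal H, 4 du L, 5 ki: L, 6 sa L, 7 li L, 8 nu: L.
Parse left to right (heavy = foot alone; LL = one foot; stranded L unfooted): (ti:.ˈlu:) (ˈdal) (du.ˈki:) (sa.ˈli) nu:.
Foot heads: 2, 3, 5, 7.
Primary stress on the leftmost head = syllable 2.
Secondary stress on 3, 5, 7: ti:.ˈlu:.ˌdal.du.ˌki:.sa.ˌli.nu:.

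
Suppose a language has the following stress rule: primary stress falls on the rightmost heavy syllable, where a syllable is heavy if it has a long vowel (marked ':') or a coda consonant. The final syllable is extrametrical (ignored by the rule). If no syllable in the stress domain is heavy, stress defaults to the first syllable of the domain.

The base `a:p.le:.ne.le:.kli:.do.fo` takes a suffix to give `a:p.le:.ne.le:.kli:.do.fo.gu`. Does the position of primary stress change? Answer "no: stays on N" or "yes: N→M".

Base `a:p.le:.ne.le:.kli:.do.fo` (7 syllables):
  The final syllable (7, fo) is extrametrical; the stress domain is syllables 1–6.
  Weights: 1 a:p H, 2 le: H, 3 ne L, 4 le: H, 5 kli: H, 6 do L.
  Heavy syllables in the domain: 1, 2, 4, 5. The rightmost is syllable 5 (kli:).
  → primary stress on syllable 5.
Suffixed `a:p.le:.ne.le:.kli:.do.fo.gu` (8 syllables):
  The final syllable (8, gu) is extrametrical; the stress domain is syllables 1–7.
  Weights: 1 a:p H, 2 le: H, 3 ne L, 4 le: H, 5 kli: H, 6 do L, 7 fo L.
  Heavy syllables in the domain: 1, 2, 4, 5. The rightmost is syllable 5 (kli:).
  → primary stress on syllable 5.

no: stays on 5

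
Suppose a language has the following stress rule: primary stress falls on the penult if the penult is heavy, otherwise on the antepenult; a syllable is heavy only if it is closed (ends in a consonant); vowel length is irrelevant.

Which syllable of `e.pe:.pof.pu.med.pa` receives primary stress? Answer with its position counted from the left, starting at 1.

Weights: 4 pu L, 5 med H, 6 pa L.
The penult (syllable 5, med) is heavy, so it takes stress.
Primary stress: syllable 5 → e.pe:.pof.pu.ˈmed.pa.

5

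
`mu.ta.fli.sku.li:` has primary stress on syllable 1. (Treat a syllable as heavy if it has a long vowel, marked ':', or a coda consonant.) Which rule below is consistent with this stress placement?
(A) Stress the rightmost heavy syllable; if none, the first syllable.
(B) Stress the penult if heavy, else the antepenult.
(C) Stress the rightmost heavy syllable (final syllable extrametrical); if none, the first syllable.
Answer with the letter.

C

Rule A → syllable 5 (observed: 1).
Rule B → syllable 3 (observed: 1).
Rule C → syllable 1 ✓.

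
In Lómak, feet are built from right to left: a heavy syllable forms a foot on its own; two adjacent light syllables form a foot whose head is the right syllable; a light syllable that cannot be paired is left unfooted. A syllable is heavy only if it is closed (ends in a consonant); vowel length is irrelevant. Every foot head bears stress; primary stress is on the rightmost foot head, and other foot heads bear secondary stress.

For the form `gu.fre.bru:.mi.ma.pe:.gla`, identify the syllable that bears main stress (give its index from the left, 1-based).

Weights: 1 gu L, 2 fre L, 3 bru: L, 4 mi L, 5 ma L, 6 pe: L, 7 gla L.
Parse right to left (heavy = foot alone; LL = one foot; stranded L unfooted): gu (fre.ˈbru:) (mi.ˈma) (pe:.ˈgla).
Foot heads: 3, 5, 7.
Primary stress on the rightmost head = syllable 7.
Primary stress: syllable 7 → gu.fre.bru:.mi.ma.pe:.ˈgla.

7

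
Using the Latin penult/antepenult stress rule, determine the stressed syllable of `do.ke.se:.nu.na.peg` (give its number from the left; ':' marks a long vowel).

4

Classical Latin: stress the penult if heavy (long vowel or closed), else the antepenult.
Weights: 4 nu L, 5 na L, 6 peg H.
The penult (syllable 5, na) is light, so stress falls on the antepenult (syllable 4, nu).
Stress on syllable 4: do.ke.se:.ˈnu.na.peg.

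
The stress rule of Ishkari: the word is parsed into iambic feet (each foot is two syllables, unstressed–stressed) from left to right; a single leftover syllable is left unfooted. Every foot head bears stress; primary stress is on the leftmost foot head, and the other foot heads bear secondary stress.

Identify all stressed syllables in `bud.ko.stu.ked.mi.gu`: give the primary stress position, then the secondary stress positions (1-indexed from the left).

Parse left to right into iambic (σˈσ) feet: (bud.ˈko) (stu.ˈked) (mi.ˈgu).
Foot heads (stressed positions): 2, 4, 6.
End Rule Leftmost: primary stress on the leftmost head = syllable 2.
Secondary stress on 4, 6: bud.ˈko.stu.ˌked.mi.ˌgu.

primary 2, secondary 4, 6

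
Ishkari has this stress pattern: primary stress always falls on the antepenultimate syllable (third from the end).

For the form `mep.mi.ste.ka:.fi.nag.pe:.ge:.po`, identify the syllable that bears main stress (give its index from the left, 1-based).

The word has 9 syllables; the antepenultimate syllable (third from the end) is syllable 7 (pe:).
Primary stress: syllable 7 → mep.mi.ste.ka:.fi.nag.ˈpe:.ge:.po.

7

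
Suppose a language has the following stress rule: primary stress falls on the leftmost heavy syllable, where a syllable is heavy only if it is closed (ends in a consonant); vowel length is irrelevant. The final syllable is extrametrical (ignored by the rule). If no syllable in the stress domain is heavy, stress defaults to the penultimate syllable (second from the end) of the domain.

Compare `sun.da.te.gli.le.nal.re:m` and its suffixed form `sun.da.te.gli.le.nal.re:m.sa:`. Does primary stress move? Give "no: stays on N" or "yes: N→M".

no: stays on 1

Base `sun.da.te.gli.le.nal.re:m` (7 syllables):
  The final syllable (7, re:m) is extrametrical; the stress domain is syllables 1–6.
  Weights: 1 sun H, 2 da L, 3 te L, 4 gli L, 5 le L, 6 nal H.
  Heavy syllables in the domain: 1, 6. The leftmost is syllable 1 (sun).
  → primary stress on syllable 1.
Suffixed `sun.da.te.gli.le.nal.re:m.sa:` (8 syllables):
  The final syllable (8, sa:) is extrametrical; the stress domain is syllables 1–7.
  Weights: 1 sun H, 2 da L, 3 te L, 4 gli L, 5 le L, 6 nal H, 7 re:m H.
  Heavy syllables in the domain: 1, 6, 7. The leftmost is syllable 1 (sun).
  → primary stress on syllable 1.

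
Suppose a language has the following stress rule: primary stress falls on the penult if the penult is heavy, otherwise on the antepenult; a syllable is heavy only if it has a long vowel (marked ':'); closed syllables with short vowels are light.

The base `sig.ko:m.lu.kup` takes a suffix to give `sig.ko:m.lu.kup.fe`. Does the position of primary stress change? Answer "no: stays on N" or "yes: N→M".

yes: 2→3

Base `sig.ko:m.lu.kup` (4 syllables):
  Weights: 2 ko:m H, 3 lu L, 4 kup L.
  The penult (syllable 3, lu) is light, so stress falls on the antepenult (syllable 2, ko:m).
  → primary stress on syllable 2.
Suffixed `sig.ko:m.lu.kup.fe` (5 syllables):
  Weights: 3 lu L, 4 kup L, 5 fe L.
  The penult (syllable 4, kup) is light, so stress falls on the antepenult (syllable 3, lu).
  → primary stress on syllable 3.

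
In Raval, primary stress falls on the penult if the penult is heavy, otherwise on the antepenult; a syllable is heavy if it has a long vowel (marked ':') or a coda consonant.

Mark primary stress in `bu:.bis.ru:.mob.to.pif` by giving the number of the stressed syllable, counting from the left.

Weights: 4 mob H, 5 to L, 6 pif H.
The penult (syllable 5, to) is light, so stress falls on the antepenult (syllable 4, mob).
Primary stress: syllable 4 → bu:.bis.ru:.ˈmob.to.pif.

4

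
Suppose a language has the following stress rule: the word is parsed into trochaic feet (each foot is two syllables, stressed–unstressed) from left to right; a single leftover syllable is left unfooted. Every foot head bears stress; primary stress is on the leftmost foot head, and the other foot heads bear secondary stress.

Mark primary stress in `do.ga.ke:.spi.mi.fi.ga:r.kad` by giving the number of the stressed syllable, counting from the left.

Parse left to right into trochaic (ˈσσ) feet: (ˈdo.ga) (ˈke:.spi) (ˈmi.fi) (ˈga:r.kad).
Foot heads (stressed positions): 1, 3, 5, 7.
End Rule Leftmost: primary stress on the leftmost head = syllable 1.
Primary stress: syllable 1 → ˈdo.ga.ke:.spi.mi.fi.ga:r.kad.

1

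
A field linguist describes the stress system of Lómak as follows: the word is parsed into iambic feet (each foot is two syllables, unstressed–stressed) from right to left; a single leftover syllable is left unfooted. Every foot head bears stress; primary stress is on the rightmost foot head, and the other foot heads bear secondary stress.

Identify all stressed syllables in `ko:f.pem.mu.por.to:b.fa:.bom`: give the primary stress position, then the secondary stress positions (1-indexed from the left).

primary 7, secondary 3, 5

Parse right to left into iambic (σˈσ) feet: ko:f (pem.ˈmu) (por.ˈto:b) (fa:.ˈbom). Syllable 1 is left unfooted.
Foot heads (stressed positions): 3, 5, 7.
End Rule Rightmost: primary stress on the rightmost head = syllable 7.
Secondary stress on 3, 5: ko:f.pem.ˌmu.por.ˌto:b.fa:.ˈbom.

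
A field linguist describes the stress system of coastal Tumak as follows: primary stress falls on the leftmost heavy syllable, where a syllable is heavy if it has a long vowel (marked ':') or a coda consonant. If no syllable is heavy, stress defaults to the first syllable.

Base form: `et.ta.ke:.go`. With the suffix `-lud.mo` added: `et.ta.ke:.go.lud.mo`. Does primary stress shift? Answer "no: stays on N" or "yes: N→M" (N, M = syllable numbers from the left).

no: stays on 1

Base `et.ta.ke:.go` (4 syllables):
  Weights: 1 et H, 2 ta L, 3 ke: H, 4 go L.
  Heavy syllables in the domain: 1, 3. The leftmost is syllable 1 (et).
  → primary stress on syllable 1.
Suffixed `et.ta.ke:.go.lud.mo` (6 syllables):
  Weights: 1 et H, 2 ta L, 3 ke: H, 4 go L, 5 lud H, 6 mo L.
  Heavy syllables in the domain: 1, 3, 5. The leftmost is syllable 1 (et).
  → primary stress on syllable 1.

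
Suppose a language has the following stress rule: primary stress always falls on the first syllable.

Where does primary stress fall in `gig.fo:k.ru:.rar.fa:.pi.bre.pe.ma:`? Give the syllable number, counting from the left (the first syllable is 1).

1

The word has 9 syllables; the first syllable is syllable 1 (gig).
Primary stress: syllable 1 → ˈgig.fo:k.ru:.rar.fa:.pi.bre.pe.ma:.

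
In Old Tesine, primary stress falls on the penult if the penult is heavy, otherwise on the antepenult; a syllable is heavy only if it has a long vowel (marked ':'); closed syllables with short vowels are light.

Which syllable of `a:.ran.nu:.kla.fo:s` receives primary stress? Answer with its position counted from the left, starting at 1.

3

Weights: 3 nu: H, 4 kla L, 5 fo:s H.
The penult (syllable 4, kla) is light, so stress falls on the antepenult (syllable 3, nu:).
Primary stress: syllable 3 → a:.ran.ˈnu:.kla.fo:s.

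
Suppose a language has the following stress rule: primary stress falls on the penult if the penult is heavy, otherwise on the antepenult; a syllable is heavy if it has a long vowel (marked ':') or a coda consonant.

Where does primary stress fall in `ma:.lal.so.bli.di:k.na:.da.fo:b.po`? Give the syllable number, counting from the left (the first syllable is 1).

Weights: 7 da L, 8 fo:b H, 9 po L.
The penult (syllable 8, fo:b) is heavy, so it takes stress.
Primary stress: syllable 8 → ma:.lal.so.bli.di:k.na:.da.ˈfo:b.po.

8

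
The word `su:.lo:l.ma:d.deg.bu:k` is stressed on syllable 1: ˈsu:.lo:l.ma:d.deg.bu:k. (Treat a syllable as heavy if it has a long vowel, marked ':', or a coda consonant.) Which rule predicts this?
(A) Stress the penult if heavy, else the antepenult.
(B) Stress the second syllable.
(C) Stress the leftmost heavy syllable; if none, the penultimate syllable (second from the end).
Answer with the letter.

Rule A → syllable 4 (observed: 1).
Rule B → syllable 2 (observed: 1).
Rule C → syllable 1 ✓.

C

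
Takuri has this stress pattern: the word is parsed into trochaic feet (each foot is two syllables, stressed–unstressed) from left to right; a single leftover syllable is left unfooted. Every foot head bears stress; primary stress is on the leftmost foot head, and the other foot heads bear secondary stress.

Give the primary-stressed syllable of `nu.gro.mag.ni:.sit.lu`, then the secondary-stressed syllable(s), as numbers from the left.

Parse left to right into trochaic (ˈσσ) feet: (ˈnu.gro) (ˈmag.ni:) (ˈsit.lu).
Foot heads (stressed positions): 1, 3, 5.
End Rule Leftmost: primary stress on the leftmost head = syllable 1.
Secondary stress on 3, 5: ˈnu.gro.ˌmag.ni:.ˌsit.lu.

primary 1, secondary 3, 5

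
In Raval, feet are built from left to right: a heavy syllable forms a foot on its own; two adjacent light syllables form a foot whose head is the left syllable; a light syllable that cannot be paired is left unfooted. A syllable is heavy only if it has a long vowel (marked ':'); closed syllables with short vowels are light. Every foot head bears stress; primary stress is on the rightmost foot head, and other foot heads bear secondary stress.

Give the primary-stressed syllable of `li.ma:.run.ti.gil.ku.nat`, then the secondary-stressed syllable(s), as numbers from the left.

Weights: 1 li L, 2 ma: H, 3 run L, 4 ti L, 5 gil L, 6 ku L, 7 nat L.
Parse left to right (heavy = foot alone; LL = one foot; stranded L unfooted): li (ˈma:) (ˈrun.ti) (ˈgil.ku) nat.
Foot heads: 2, 3, 5.
Primary stress on the rightmost head = syllable 5.
Secondary stress on 2, 3: li.ˌma:.ˌrun.ti.ˈgil.ku.nat.

primary 5, secondary 2, 3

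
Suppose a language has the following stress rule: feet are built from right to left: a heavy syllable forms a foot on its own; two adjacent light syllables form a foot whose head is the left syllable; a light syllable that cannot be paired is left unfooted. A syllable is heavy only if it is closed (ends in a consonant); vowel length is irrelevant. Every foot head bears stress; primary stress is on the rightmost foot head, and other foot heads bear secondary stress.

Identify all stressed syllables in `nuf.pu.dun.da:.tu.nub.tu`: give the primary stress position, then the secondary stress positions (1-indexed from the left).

Weights: 1 nuf H, 2 pu L, 3 dun H, 4 da: L, 5 tu L, 6 nub H, 7 tu L.
Parse right to left (heavy = foot alone; LL = one foot; stranded L unfooted): (ˈnuf) pu (ˈdun) (ˈda:.tu) (ˈnub) tu.
Foot heads: 1, 3, 4, 6.
Primary stress on the rightmost head = syllable 6.
Secondary stress on 1, 3, 4: ˌnuf.pu.ˌdun.ˌda:.tu.ˈnub.tu.

primary 6, secondary 1, 3, 4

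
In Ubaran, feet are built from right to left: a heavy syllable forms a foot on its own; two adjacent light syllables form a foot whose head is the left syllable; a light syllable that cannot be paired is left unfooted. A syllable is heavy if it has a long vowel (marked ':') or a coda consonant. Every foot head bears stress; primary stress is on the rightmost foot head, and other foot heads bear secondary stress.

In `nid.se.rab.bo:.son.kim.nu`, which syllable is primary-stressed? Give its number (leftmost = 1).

Weights: 1 nid H, 2 se L, 3 rab H, 4 bo: H, 5 son H, 6 kim H, 7 nu L.
Parse right to left (heavy = foot alone; LL = one foot; stranded L unfooted): (ˈnid) se (ˈrab) (ˈbo:) (ˈson) (ˈkim) nu.
Foot heads: 1, 3, 4, 5, 6.
Primary stress on the rightmost head = syllable 6.
Primary stress: syllable 6 → nid.se.rab.bo:.son.ˈkim.nu.

6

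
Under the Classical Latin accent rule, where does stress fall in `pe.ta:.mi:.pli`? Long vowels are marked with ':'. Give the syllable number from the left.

3

Classical Latin: stress the penult if heavy (long vowel or closed), else the antepenult.
Weights: 2 ta: H, 3 mi: H, 4 pli L.
The penult (syllable 3, mi:) is heavy, so it takes stress.
Stress on syllable 3: pe.ta:.ˈmi:.pli.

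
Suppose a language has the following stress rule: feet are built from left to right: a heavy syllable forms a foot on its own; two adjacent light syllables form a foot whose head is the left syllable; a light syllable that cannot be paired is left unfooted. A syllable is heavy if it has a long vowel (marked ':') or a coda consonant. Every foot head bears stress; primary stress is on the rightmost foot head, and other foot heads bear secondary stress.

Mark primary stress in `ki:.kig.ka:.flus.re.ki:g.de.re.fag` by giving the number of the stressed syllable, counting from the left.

Weights: 1 ki: H, 2 kig H, 3 ka: H, 4 flus H, 5 re L, 6 ki:g H, 7 de L, 8 re L, 9 fag H.
Parse left to right (heavy = foot alone; LL = one foot; stranded L unfooted): (ˈki:) (ˈkig) (ˈka:) (ˈflus) re (ˈki:g) (ˈde.re) (ˈfag).
Foot heads: 1, 2, 3, 4, 6, 7, 9.
Primary stress on the rightmost head = syllable 9.
Primary stress: syllable 9 → ki:.kig.ka:.flus.re.ki:g.de.re.ˈfag.

9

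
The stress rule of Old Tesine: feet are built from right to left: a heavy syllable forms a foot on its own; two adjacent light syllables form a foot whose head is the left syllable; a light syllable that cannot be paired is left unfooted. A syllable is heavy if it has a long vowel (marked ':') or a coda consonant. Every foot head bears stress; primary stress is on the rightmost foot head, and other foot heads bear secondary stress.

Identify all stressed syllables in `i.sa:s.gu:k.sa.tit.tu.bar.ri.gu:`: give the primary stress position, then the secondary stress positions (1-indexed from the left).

primary 9, secondary 2, 3, 5, 7

Weights: 1 i L, 2 sa:s H, 3 gu:k H, 4 sa L, 5 tit H, 6 tu L, 7 bar H, 8 ri L, 9 gu: H.
Parse right to left (heavy = foot alone; LL = one foot; stranded L unfooted): i (ˈsa:s) (ˈgu:k) sa (ˈtit) tu (ˈbar) ri (ˈgu:).
Foot heads: 2, 3, 5, 7, 9.
Primary stress on the rightmost head = syllable 9.
Secondary stress on 2, 3, 5, 7: i.ˌsa:s.ˌgu:k.sa.ˌtit.tu.ˌbar.ri.ˈgu:.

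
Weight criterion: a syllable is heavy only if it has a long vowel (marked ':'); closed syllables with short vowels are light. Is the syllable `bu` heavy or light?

light

`bu`: short vowel, open (no coda). Short vowel → light.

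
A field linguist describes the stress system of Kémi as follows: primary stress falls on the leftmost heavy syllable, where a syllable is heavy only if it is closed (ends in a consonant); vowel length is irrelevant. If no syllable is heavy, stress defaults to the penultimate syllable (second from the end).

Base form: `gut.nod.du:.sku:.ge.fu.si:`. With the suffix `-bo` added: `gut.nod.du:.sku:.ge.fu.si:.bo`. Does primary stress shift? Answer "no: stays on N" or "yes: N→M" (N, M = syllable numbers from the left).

no: stays on 1

Base `gut.nod.du:.sku:.ge.fu.si:` (7 syllables):
  Weights: 1 gut H, 2 nod H, 3 du: L, 4 sku: L, 5 ge L, 6 fu L, 7 si: L.
  Heavy syllables in the domain: 1, 2. The leftmost is syllable 1 (gut).
  → primary stress on syllable 1.
Suffixed `gut.nod.du:.sku:.ge.fu.si:.bo` (8 syllables):
  Weights: 1 gut H, 2 nod H, 3 du: L, 4 sku: L, 5 ge L, 6 fu L, 7 si: L, 8 bo L.
  Heavy syllables in the domain: 1, 2. The leftmost is syllable 1 (gut).
  → primary stress on syllable 1.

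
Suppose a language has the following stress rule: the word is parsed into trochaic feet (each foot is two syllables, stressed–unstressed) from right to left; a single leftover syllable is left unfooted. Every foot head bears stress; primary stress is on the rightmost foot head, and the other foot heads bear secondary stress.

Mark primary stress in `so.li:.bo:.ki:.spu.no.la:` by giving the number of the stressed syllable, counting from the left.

6

Parse right to left into trochaic (ˈσσ) feet: so (ˈli:.bo:) (ˈki:.spu) (ˈno.la:). Syllable 1 is left unfooted.
Foot heads (stressed positions): 2, 4, 6.
End Rule Rightmost: primary stress on the rightmost head = syllable 6.
Primary stress: syllable 6 → so.li:.bo:.ki:.spu.ˈno.la:.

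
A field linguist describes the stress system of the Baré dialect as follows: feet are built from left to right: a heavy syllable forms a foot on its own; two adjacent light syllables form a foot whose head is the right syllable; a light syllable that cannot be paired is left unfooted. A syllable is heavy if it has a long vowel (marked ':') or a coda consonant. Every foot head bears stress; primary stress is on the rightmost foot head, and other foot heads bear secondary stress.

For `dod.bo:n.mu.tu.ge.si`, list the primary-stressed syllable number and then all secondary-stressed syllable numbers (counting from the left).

primary 6, secondary 1, 2, 4

Weights: 1 dod H, 2 bo:n H, 3 mu L, 4 tu L, 5 ge L, 6 si L.
Parse left to right (heavy = foot alone; LL = one foot; stranded L unfooted): (ˈdod) (ˈbo:n) (mu.ˈtu) (ge.ˈsi).
Foot heads: 1, 2, 4, 6.
Primary stress on the rightmost head = syllable 6.
Secondary stress on 1, 2, 4: ˌdod.ˌbo:n.mu.ˌtu.ge.ˈsi.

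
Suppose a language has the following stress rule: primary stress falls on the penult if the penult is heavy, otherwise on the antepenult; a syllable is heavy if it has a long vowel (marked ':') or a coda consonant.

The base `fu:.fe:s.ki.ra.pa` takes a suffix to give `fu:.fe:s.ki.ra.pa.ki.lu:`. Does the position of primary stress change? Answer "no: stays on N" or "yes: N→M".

yes: 3→5

Base `fu:.fe:s.ki.ra.pa` (5 syllables):
  Weights: 3 ki L, 4 ra L, 5 pa L.
  The penult (syllable 4, ra) is light, so stress falls on the antepenult (syllable 3, ki).
  → primary stress on syllable 3.
Suffixed `fu:.fe:s.ki.ra.pa.ki.lu:` (7 syllables):
  Weights: 5 pa L, 6 ki L, 7 lu: H.
  The penult (syllable 6, ki) is light, so stress falls on the antepenult (syllable 5, pa).
  → primary stress on syllable 5.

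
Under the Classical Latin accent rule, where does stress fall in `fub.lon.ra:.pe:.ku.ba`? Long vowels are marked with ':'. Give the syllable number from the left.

Classical Latin: stress the penult if heavy (long vowel or closed), else the antepenult.
Weights: 4 pe: H, 5 ku L, 6 ba L.
The penult (syllable 5, ku) is light, so stress falls on the antepenult (syllable 4, pe:).
Stress on syllable 4: fub.lon.ra:.ˈpe:.ku.ba.

4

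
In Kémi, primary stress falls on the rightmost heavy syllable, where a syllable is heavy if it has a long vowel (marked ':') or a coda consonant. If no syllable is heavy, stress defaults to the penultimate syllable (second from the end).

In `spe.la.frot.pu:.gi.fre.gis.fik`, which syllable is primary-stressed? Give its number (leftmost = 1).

Weights: 1 spe L, 2 la L, 3 frot H, 4 pu: H, 5 gi L, 6 fre L, 7 gis H, 8 fik H.
Heavy syllables in the domain: 3, 4, 7, 8. The rightmost is syllable 8 (fik).
Primary stress: syllable 8 → spe.la.frot.pu:.gi.fre.gis.ˈfik.

8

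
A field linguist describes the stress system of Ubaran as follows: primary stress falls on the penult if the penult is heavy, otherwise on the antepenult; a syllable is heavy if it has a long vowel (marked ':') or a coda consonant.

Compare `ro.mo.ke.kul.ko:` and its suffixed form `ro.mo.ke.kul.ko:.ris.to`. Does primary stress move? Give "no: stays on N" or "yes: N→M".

yes: 4→6

Base `ro.mo.ke.kul.ko:` (5 syllables):
  Weights: 3 ke L, 4 kul H, 5 ko: H.
  The penult (syllable 4, kul) is heavy, so it takes stress.
  → primary stress on syllable 4.
Suffixed `ro.mo.ke.kul.ko:.ris.to` (7 syllables):
  Weights: 5 ko: H, 6 ris H, 7 to L.
  The penult (syllable 6, ris) is heavy, so it takes stress.
  → primary stress on syllable 6.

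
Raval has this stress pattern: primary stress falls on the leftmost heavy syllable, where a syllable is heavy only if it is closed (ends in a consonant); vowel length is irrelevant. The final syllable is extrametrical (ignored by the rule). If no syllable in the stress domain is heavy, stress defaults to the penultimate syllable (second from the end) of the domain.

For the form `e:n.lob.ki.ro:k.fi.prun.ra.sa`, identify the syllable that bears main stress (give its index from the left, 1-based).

The final syllable (8, sa) is extrametrical; the stress domain is syllables 1–7.
Weights: 1 e:n H, 2 lob H, 3 ki L, 4 ro:k H, 5 fi L, 6 prun H, 7 ra L.
Heavy syllables in the domain: 1, 2, 4, 6. The leftmost is syllable 1 (e:n).
Primary stress: syllable 1 → ˈe:n.lob.ki.ro:k.fi.prun.ra.sa.

1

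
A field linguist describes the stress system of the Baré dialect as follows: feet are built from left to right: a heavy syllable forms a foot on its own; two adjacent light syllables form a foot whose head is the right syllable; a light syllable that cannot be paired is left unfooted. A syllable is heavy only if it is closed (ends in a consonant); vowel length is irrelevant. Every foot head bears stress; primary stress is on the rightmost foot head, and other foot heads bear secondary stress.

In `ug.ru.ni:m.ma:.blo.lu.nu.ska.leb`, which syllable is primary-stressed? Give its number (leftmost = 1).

Weights: 1 ug H, 2 ru L, 3 ni:m H, 4 ma: L, 5 blo L, 6 lu L, 7 nu L, 8 ska L, 9 leb H.
Parse left to right (heavy = foot alone; LL = one foot; stranded L unfooted): (ˈug) ru (ˈni:m) (ma:.ˈblo) (lu.ˈnu) ska (ˈleb).
Foot heads: 1, 3, 5, 7, 9.
Primary stress on the rightmost head = syllable 9.
Primary stress: syllable 9 → ug.ru.ni:m.ma:.blo.lu.nu.ska.ˈleb.

9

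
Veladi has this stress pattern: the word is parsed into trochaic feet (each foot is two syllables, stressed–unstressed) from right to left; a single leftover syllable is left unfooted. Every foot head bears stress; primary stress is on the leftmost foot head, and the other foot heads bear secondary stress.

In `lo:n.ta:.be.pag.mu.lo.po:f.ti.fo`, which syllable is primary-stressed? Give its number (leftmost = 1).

Parse right to left into trochaic (ˈσσ) feet: lo:n (ˈta:.be) (ˈpag.mu) (ˈlo.po:f) (ˈti.fo). Syllable 1 is left unfooted.
Foot heads (stressed positions): 2, 4, 6, 8.
End Rule Leftmost: primary stress on the leftmost head = syllable 2.
Primary stress: syllable 2 → lo:n.ˈta:.be.pag.mu.lo.po:f.ti.fo.

2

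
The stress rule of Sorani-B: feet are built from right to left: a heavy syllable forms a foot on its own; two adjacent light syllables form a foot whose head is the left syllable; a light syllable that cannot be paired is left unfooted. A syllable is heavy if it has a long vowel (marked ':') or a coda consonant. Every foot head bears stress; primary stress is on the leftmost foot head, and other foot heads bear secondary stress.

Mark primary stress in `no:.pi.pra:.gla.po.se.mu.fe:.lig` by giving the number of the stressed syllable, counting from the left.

1

Weights: 1 no: H, 2 pi L, 3 pra: H, 4 gla L, 5 po L, 6 se L, 7 mu L, 8 fe: H, 9 lig H.
Parse right to left (heavy = foot alone; LL = one foot; stranded L unfooted): (ˈno:) pi (ˈpra:) (ˈgla.po) (ˈse.mu) (ˈfe:) (ˈlig).
Foot heads: 1, 3, 4, 6, 8, 9.
Primary stress on the leftmost head = syllable 1.
Primary stress: syllable 1 → ˈno:.pi.pra:.gla.po.se.mu.fe:.lig.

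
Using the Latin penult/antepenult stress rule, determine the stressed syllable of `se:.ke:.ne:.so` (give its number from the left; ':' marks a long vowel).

3

Classical Latin: stress the penult if heavy (long vowel or closed), else the antepenult.
Weights: 2 ke: H, 3 ne: H, 4 so L.
The penult (syllable 3, ne:) is heavy, so it takes stress.
Stress on syllable 3: se:.ke:.ˈne:.so.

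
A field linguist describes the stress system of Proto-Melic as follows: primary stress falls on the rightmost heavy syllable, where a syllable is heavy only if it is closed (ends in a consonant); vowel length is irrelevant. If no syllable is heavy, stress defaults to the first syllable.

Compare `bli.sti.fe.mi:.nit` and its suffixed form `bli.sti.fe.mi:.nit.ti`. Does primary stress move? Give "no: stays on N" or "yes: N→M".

no: stays on 5

Base `bli.sti.fe.mi:.nit` (5 syllables):
  Weights: 1 bli L, 2 sti L, 3 fe L, 4 mi: L, 5 nit H.
  Heavy syllables in the domain: 5. The rightmost is syllable 5 (nit).
  → primary stress on syllable 5.
Suffixed `bli.sti.fe.mi:.nit.ti` (6 syllables):
  Weights: 1 bli L, 2 sti L, 3 fe L, 4 mi: L, 5 nit H, 6 ti L.
  Heavy syllables in the domain: 5. The rightmost is syllable 5 (nit).
  → primary stress on syllable 5.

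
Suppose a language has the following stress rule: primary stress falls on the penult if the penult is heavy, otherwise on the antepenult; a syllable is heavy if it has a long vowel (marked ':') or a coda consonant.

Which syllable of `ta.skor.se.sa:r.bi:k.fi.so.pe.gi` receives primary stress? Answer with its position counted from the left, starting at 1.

Weights: 7 so L, 8 pe L, 9 gi L.
The penult (syllable 8, pe) is light, so stress falls on the antepenult (syllable 7, so).
Primary stress: syllable 7 → ta.skor.se.sa:r.bi:k.fi.ˈso.pe.gi.

7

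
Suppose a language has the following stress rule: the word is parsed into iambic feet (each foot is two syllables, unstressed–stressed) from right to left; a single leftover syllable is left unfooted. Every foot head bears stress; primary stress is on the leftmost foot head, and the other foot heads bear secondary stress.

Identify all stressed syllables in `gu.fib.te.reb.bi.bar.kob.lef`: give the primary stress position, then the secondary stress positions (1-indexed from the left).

Parse right to left into iambic (σˈσ) feet: (gu.ˈfib) (te.ˈreb) (bi.ˈbar) (kob.ˈlef).
Foot heads (stressed positions): 2, 4, 6, 8.
End Rule Leftmost: primary stress on the leftmost head = syllable 2.
Secondary stress on 4, 6, 8: gu.ˈfib.te.ˌreb.bi.ˌbar.kob.ˌlef.

primary 2, secondary 4, 6, 8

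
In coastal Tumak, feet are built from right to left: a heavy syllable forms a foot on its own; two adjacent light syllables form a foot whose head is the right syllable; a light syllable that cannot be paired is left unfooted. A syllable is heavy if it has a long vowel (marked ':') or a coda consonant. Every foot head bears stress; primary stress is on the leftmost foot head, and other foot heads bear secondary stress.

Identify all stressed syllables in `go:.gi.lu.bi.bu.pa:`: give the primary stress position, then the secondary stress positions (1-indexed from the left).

Weights: 1 go: H, 2 gi L, 3 lu L, 4 bi L, 5 bu L, 6 pa: H.
Parse right to left (heavy = foot alone; LL = one foot; stranded L unfooted): (ˈgo:) (gi.ˈlu) (bi.ˈbu) (ˈpa:).
Foot heads: 1, 3, 5, 6.
Primary stress on the leftmost head = syllable 1.
Secondary stress on 3, 5, 6: ˈgo:.gi.ˌlu.bi.ˌbu.ˌpa:.

primary 1, secondary 3, 5, 6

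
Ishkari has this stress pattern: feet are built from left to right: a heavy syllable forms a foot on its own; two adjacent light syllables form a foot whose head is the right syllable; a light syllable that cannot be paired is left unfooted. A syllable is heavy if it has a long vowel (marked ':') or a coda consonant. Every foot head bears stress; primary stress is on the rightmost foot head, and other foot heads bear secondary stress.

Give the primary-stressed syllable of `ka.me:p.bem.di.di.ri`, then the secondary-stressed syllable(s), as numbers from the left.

Weights: 1 ka L, 2 me:p H, 3 bem H, 4 di L, 5 di L, 6 ri L.
Parse left to right (heavy = foot alone; LL = one foot; stranded L unfooted): ka (ˈme:p) (ˈbem) (di.ˈdi) ri.
Foot heads: 2, 3, 5.
Primary stress on the rightmost head = syllable 5.
Secondary stress on 2, 3: ka.ˌme:p.ˌbem.di.ˈdi.ri.

primary 5, secondary 2, 3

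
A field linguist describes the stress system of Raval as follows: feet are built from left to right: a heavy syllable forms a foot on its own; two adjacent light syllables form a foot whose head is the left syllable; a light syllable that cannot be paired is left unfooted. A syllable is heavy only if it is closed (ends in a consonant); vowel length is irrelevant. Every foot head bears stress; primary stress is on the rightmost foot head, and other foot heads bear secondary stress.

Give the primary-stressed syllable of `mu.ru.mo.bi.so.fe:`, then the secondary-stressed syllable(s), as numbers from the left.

primary 5, secondary 1, 3

Weights: 1 mu L, 2 ru L, 3 mo L, 4 bi L, 5 so L, 6 fe: L.
Parse left to right (heavy = foot alone; LL = one foot; stranded L unfooted): (ˈmu.ru) (ˈmo.bi) (ˈso.fe:).
Foot heads: 1, 3, 5.
Primary stress on the rightmost head = syllable 5.
Secondary stress on 1, 3: ˌmu.ru.ˌmo.bi.ˈso.fe:.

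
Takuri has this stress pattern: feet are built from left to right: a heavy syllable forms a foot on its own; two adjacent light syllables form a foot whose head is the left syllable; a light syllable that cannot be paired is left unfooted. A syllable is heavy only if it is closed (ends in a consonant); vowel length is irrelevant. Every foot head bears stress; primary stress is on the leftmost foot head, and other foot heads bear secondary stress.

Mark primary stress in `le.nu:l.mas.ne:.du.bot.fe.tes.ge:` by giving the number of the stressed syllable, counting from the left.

Weights: 1 le L, 2 nu:l H, 3 mas H, 4 ne: L, 5 du L, 6 bot H, 7 fe L, 8 tes H, 9 ge: L.
Parse left to right (heavy = foot alone; LL = one foot; stranded L unfooted): le (ˈnu:l) (ˈmas) (ˈne:.du) (ˈbot) fe (ˈtes) ge:.
Foot heads: 2, 3, 4, 6, 8.
Primary stress on the leftmost head = syllable 2.
Primary stress: syllable 2 → le.ˈnu:l.mas.ne:.du.bot.fe.tes.ge:.

2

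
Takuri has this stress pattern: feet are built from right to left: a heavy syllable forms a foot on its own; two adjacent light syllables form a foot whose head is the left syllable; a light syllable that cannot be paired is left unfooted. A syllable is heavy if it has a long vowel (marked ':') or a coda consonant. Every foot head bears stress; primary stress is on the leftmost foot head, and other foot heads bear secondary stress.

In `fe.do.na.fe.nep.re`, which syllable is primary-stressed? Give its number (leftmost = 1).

Weights: 1 fe L, 2 do L, 3 na L, 4 fe L, 5 nep H, 6 re L.
Parse right to left (heavy = foot alone; LL = one foot; stranded L unfooted): (ˈfe.do) (ˈna.fe) (ˈnep) re.
Foot heads: 1, 3, 5.
Primary stress on the leftmost head = syllable 1.
Primary stress: syllable 1 → ˈfe.do.na.fe.nep.re.

1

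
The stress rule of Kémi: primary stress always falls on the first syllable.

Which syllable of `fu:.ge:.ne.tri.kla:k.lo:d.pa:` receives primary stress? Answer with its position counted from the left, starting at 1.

1

The word has 7 syllables; the first syllable is syllable 1 (fu:).
Primary stress: syllable 1 → ˈfu:.ge:.ne.tri.kla:k.lo:d.pa:.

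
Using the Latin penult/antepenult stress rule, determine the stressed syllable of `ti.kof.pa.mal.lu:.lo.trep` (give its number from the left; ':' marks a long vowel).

Classical Latin: stress the penult if heavy (long vowel or closed), else the antepenult.
Weights: 5 lu: H, 6 lo L, 7 trep H.
The penult (syllable 6, lo) is light, so stress falls on the antepenult (syllable 5, lu:).
Stress on syllable 5: ti.kof.pa.mal.ˈlu:.lo.trep.

5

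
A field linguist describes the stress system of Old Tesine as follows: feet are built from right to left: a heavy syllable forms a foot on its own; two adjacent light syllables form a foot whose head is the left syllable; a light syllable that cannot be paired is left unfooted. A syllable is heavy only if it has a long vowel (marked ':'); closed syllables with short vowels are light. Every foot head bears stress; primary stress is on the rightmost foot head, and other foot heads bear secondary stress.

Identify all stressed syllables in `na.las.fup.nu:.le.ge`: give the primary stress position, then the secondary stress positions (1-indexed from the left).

Weights: 1 na L, 2 las L, 3 fup L, 4 nu: H, 5 le L, 6 ge L.
Parse right to left (heavy = foot alone; LL = one foot; stranded L unfooted): na (ˈlas.fup) (ˈnu:) (ˈle.ge).
Foot heads: 2, 4, 5.
Primary stress on the rightmost head = syllable 5.
Secondary stress on 2, 4: na.ˌlas.fup.ˌnu:.ˈle.ge.

primary 5, secondary 2, 4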